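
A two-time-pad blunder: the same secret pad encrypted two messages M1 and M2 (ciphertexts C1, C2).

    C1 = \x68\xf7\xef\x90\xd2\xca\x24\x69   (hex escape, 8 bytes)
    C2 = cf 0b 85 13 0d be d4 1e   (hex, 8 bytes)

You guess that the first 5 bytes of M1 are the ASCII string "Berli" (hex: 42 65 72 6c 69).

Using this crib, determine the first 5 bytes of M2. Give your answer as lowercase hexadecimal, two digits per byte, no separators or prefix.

e59918efb6

First, C1 ⊕ C2 = (M1 ⊕ K) ⊕ (M2 ⊕ K) = M1 ⊕ M2, so the key drops out. Then M2 = (M1 ⊕ M2) ⊕ M1 over the first 5 bytes.
byte 0: (68 xor cf) xor 42 = a7 xor 42 = e5
byte 1: (f7 xor 0b) xor 65 = fc xor 65 = 99
byte 2: (ef xor 85) xor 72 = 6a xor 72 = 18
byte 3: (90 xor 13) xor 6c = 83 xor 6c = ef
byte 4: (d2 xor 0d) xor 69 = df xor 69 = b6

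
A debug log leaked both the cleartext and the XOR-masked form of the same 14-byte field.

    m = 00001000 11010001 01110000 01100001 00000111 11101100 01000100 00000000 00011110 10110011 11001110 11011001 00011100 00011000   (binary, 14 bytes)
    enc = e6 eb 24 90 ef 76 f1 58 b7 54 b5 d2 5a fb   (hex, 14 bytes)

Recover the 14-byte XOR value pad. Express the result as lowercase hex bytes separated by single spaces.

Since enc = m ⊕ pad, XORing both sides with m gives pad = m ⊕ enc.
byte 0: 08 ^ e6 = ee
byte 1: d1 ^ eb = 3a
byte 2: 70 ^ 24 = 54
byte 3: 61 ^ 90 = f1
byte 4: 07 ^ ef = e8
byte 5: ec ^ 76 = 9a
byte 6: 44 ^ f1 = b5
byte 7: 00 ^ 58 = 58
byte 8: 1e ^ b7 = a9
byte 9: b3 ^ 54 = e7
byte 10: ce ^ b5 = 7b
byte 11: d9 ^ d2 = 0b
byte 12: 1c ^ 5a = 46
byte 13: 18 ^ fb = e3

ee 3a 54 f1 e8 9a b5 58 a9 e7 7b 0b 46 e3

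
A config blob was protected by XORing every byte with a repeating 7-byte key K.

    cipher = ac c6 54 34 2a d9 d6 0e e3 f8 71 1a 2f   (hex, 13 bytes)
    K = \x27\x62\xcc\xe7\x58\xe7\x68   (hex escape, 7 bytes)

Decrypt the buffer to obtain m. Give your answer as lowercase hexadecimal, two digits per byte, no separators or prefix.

The 7-byte key repeats, so the effective keystream is 27 62 cc e7 58 e7 68 27 62 cc e7 58 e7.
byte 0: 10101100 xor 00100111 = 10001011
byte 1: 11000110 xor 01100010 = 10100100
byte 2: 01010100 xor 11001100 = 10011000
byte 3: 00110100 xor 11100111 = 11010011
byte 4: 00101010 xor 01011000 = 01110010
byte 5: 11011001 xor 11100111 = 00111110
byte 6: 11010110 xor 01101000 = 10111110
byte 7: 00001110 xor 00100111 = 00101001
byte 8: 11100011 xor 01100010 = 10000001
byte 9: 11111000 xor 11001100 = 00110100
byte 10: 01110001 xor 11100111 = 10010110
byte 11: 00011010 xor 01011000 = 01000010
byte 12: 00101111 xor 11100111 = 11001000

8ba498d3723ebe2981349642c8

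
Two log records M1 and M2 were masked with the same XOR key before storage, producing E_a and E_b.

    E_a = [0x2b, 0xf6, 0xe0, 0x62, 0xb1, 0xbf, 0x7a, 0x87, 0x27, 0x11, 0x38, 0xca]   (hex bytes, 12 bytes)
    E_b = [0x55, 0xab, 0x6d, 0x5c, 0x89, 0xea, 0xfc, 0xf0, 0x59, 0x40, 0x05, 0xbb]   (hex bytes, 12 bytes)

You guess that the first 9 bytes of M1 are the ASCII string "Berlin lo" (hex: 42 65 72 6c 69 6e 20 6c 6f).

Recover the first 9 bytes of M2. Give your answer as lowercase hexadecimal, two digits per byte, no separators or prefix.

First, E_a ⊕ E_b = (M1 ⊕ K) ⊕ (M2 ⊕ K) = M1 ⊕ M2, so the key drops out. Then M2 = (M1 ⊕ M2) ⊕ M1 over the first 9 bytes.
byte 0: (2b ⊕ 55) ⊕ 42 = 7e ⊕ 42 = 3c
byte 1: (f6 ⊕ ab) ⊕ 65 = 5d ⊕ 65 = 38
byte 2: (e0 ⊕ 6d) ⊕ 72 = 8d ⊕ 72 = ff
byte 3: (62 ⊕ 5c) ⊕ 6c = 3e ⊕ 6c = 52
byte 4: (b1 ⊕ 89) ⊕ 69 = 38 ⊕ 69 = 51
byte 5: (bf ⊕ ea) ⊕ 6e = 55 ⊕ 6e = 3b
byte 6: (7a ⊕ fc) ⊕ 20 = 86 ⊕ 20 = a6
byte 7: (87 ⊕ f0) ⊕ 6c = 77 ⊕ 6c = 1b
byte 8: (27 ⊕ 59) ⊕ 6f = 7e ⊕ 6f = 11

3c38ff52513ba61b11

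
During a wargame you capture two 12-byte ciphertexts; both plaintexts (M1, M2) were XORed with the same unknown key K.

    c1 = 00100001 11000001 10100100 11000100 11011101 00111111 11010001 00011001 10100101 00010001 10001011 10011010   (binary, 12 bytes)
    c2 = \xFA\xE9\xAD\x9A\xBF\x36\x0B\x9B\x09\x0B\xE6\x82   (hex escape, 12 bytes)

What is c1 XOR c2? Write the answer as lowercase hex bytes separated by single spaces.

c1 ⊕ c2 = (M1 ⊕ K) ⊕ (M2 ⊕ K) = M1 ⊕ M2 — the shared key cancels under XOR.
00100001 xor 11111010 = 11011011
11000001 xor 11101001 = 00101000
10100100 xor 10101101 = 00001001
11000100 xor 10011010 = 01011110
11011101 xor 10111111 = 01100010
00111111 xor 00110110 = 00001001
11010001 xor 00001011 = 11011010
00011001 xor 10011011 = 10000010
10100101 xor 00001001 = 10101100
00010001 xor 00001011 = 00011010
10001011 xor 11100110 = 01101101
10011010 xor 10000010 = 00011000

db 28 09 5e 62 09 da 82 ac 1a 6d 18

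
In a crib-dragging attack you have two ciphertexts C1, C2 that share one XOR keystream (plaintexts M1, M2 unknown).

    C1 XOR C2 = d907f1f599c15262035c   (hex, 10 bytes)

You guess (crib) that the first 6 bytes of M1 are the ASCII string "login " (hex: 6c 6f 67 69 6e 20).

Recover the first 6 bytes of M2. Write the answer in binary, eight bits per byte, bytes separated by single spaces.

Since C1 ⊕ C2 = M1 ⊕ M2, XORing with the guessed M1 bytes yields the corresponding M2 bytes: M2 = (C1 ⊕ C2) ⊕ M1.
byte 0: d9 ⊕ 6c = b5
byte 1: 07 ⊕ 6f = 68
byte 2: f1 ⊕ 67 = 96
byte 3: f5 ⊕ 69 = 9c
byte 4: 99 ⊕ 6e = f7
byte 5: c1 ⊕ 20 = e1

10110101 01101000 10010110 10011100 11110111 11100001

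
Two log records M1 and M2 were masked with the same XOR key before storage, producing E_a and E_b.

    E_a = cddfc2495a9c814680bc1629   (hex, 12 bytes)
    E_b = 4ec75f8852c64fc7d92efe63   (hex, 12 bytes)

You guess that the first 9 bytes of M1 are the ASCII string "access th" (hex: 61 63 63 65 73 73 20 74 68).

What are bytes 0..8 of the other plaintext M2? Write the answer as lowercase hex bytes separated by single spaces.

e2 7b fe a4 7b 29 ee f5 31

First, E_a ⊕ E_b = (M1 ⊕ K) ⊕ (M2 ⊕ K) = M1 ⊕ M2, so the key drops out. Then M2 = (M1 ⊕ M2) ⊕ M1 over the first 9 bytes.
byte 0: (cd XOR 4e) XOR 61 = 83 XOR 61 = e2
byte 1: (df XOR c7) XOR 63 = 18 XOR 63 = 7b
byte 2: (c2 XOR 5f) XOR 63 = 9d XOR 63 = fe
byte 3: (49 XOR 88) XOR 65 = c1 XOR 65 = a4
byte 4: (5a XOR 52) XOR 73 = 08 XOR 73 = 7b
byte 5: (9c XOR c6) XOR 73 = 5a XOR 73 = 29
byte 6: (81 XOR 4f) XOR 20 = ce XOR 20 = ee
byte 7: (46 XOR c7) XOR 74 = 81 XOR 74 = f5
byte 8: (80 XOR d9) XOR 68 = 59 XOR 68 = 31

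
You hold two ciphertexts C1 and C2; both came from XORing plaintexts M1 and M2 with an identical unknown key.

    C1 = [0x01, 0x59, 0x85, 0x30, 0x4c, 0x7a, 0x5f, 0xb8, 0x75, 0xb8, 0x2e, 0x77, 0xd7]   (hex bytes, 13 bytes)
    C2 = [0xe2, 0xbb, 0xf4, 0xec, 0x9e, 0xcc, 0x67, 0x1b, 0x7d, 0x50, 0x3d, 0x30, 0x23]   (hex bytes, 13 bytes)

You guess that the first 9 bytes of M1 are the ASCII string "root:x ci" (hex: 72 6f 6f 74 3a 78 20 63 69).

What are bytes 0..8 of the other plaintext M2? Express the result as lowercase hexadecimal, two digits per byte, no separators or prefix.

First, C1 ⊕ C2 = (M1 ⊕ K) ⊕ (M2 ⊕ K) = M1 ⊕ M2, so the key drops out. Then M2 = (M1 ⊕ M2) ⊕ M1 over the first 9 bytes.
byte 0: (01 xor e2) xor 72 = e3 xor 72 = 91
byte 1: (59 xor bb) xor 6f = e2 xor 6f = 8d
byte 2: (85 xor f4) xor 6f = 71 xor 6f = 1e
byte 3: (30 xor ec) xor 74 = dc xor 74 = a8
byte 4: (4c xor 9e) xor 3a = d2 xor 3a = e8
byte 5: (7a xor cc) xor 78 = b6 xor 78 = ce
byte 6: (5f xor 67) xor 20 = 38 xor 20 = 18
byte 7: (b8 xor 1b) xor 63 = a3 xor 63 = c0
byte 8: (75 xor 7d) xor 69 = 08 xor 69 = 61

918d1ea8e8ce18c061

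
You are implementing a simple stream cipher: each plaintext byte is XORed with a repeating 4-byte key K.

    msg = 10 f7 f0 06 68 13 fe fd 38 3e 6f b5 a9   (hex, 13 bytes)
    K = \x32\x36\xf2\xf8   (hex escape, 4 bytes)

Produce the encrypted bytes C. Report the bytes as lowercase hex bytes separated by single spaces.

The 4-byte key repeats, so the effective keystream is 32 36 f2 f8 32 36 f2 f8 32 36 f2 f8 32.
byte 0: 10 XOR 32 = 22
byte 1: f7 XOR 36 = c1
byte 2: f0 XOR f2 = 02
byte 3: 06 XOR f8 = fe
byte 4: 68 XOR 32 = 5a
byte 5: 13 XOR 36 = 25
byte 6: fe XOR f2 = 0c
byte 7: fd XOR f8 = 05
byte 8: 38 XOR 32 = 0a
byte 9: 3e XOR 36 = 08
byte 10: 6f XOR f2 = 9d
byte 11: b5 XOR f8 = 4d
byte 12: a9 XOR 32 = 9b

22 c1 02 fe 5a 25 0c 05 0a 08 9d 4d 9b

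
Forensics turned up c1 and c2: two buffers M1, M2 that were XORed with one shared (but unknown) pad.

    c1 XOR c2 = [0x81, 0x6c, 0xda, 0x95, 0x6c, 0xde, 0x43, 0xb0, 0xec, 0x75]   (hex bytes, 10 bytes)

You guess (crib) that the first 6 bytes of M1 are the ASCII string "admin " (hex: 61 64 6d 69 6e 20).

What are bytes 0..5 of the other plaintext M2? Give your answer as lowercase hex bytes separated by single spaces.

e0 08 b7 fc 02 fe

Since c1 ⊕ c2 = M1 ⊕ M2, XORing with the guessed M1 bytes yields the corresponding M2 bytes: M2 = (c1 ⊕ c2) ⊕ M1.
10000001 xor 01100001 = 11100000
01101100 xor 01100100 = 00001000
11011010 xor 01101101 = 10110111
10010101 xor 01101001 = 11111100
01101100 xor 01101110 = 00000010
11011110 xor 00100000 = 11111110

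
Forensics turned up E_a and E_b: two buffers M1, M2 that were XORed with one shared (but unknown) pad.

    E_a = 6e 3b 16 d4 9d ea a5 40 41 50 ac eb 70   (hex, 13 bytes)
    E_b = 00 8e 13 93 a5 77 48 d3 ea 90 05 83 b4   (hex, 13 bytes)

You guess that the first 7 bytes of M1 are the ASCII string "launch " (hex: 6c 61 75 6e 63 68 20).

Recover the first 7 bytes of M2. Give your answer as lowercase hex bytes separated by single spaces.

First, E_a ⊕ E_b = (M1 ⊕ K) ⊕ (M2 ⊕ K) = M1 ⊕ M2, so the key drops out. Then M2 = (M1 ⊕ M2) ⊕ M1 over the first 7 bytes.
byte 0: (6e XOR 00) XOR 6c = 6e XOR 6c = 02
byte 1: (3b XOR 8e) XOR 61 = b5 XOR 61 = d4
byte 2: (16 XOR 13) XOR 75 = 05 XOR 75 = 70
byte 3: (d4 XOR 93) XOR 6e = 47 XOR 6e = 29
byte 4: (9d XOR a5) XOR 63 = 38 XOR 63 = 5b
byte 5: (ea XOR 77) XOR 68 = 9d XOR 68 = f5
byte 6: (a5 XOR 48) XOR 20 = ed XOR 20 = cd

02 d4 70 29 5b f5 cd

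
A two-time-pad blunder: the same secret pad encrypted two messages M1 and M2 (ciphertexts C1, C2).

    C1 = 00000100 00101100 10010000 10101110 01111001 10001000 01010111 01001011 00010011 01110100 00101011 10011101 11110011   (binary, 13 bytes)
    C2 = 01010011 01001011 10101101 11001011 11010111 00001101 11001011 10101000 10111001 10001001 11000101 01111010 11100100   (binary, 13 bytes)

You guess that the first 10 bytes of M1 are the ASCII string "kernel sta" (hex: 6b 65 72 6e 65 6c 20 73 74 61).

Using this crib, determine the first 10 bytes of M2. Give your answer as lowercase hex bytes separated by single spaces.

First, C1 ⊕ C2 = (M1 ⊕ K) ⊕ (M2 ⊕ K) = M1 ⊕ M2, so the key drops out. Then M2 = (M1 ⊕ M2) ⊕ M1 over the first 10 bytes.
byte 0: (04 ⊕ 53) ⊕ 6b = 57 ⊕ 6b = 3c
byte 1: (2c ⊕ 4b) ⊕ 65 = 67 ⊕ 65 = 02
byte 2: (90 ⊕ ad) ⊕ 72 = 3d ⊕ 72 = 4f
byte 3: (ae ⊕ cb) ⊕ 6e = 65 ⊕ 6e = 0b
byte 4: (79 ⊕ d7) ⊕ 65 = ae ⊕ 65 = cb
byte 5: (88 ⊕ 0d) ⊕ 6c = 85 ⊕ 6c = e9
byte 6: (57 ⊕ cb) ⊕ 20 = 9c ⊕ 20 = bc
byte 7: (4b ⊕ a8) ⊕ 73 = e3 ⊕ 73 = 90
byte 8: (13 ⊕ b9) ⊕ 74 = aa ⊕ 74 = de
byte 9: (74 ⊕ 89) ⊕ 61 = fd ⊕ 61 = 9c

3c 02 4f 0b cb e9 bc 90 de 9c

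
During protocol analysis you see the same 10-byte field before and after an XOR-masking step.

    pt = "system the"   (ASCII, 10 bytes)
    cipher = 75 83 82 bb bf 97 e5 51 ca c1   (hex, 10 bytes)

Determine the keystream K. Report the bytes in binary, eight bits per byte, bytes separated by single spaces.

00000110 11111010 11110001 11001111 11011010 11111010 11000101 00100101 10100010 10100100

Since cipher = pt ⊕ K, XORing both sides with pt gives K = pt ⊕ cipher.
byte 0: 73 xor 75 = 06
byte 1: 79 xor 83 = fa
byte 2: 73 xor 82 = f1
byte 3: 74 xor bb = cf
byte 4: 65 xor bf = da
byte 5: 6d xor 97 = fa
byte 6: 20 xor e5 = c5
byte 7: 74 xor 51 = 25
byte 8: 68 xor ca = a2
byte 9: 65 xor c1 = a4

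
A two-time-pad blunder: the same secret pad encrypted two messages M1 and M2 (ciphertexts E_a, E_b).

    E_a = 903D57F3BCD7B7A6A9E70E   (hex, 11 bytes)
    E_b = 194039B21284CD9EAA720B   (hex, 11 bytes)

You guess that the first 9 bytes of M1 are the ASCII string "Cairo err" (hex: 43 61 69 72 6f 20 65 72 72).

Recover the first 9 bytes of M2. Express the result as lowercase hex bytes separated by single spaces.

First, E_a ⊕ E_b = (M1 ⊕ K) ⊕ (M2 ⊕ K) = M1 ⊕ M2, so the key drops out. Then M2 = (M1 ⊕ M2) ⊕ M1 over the first 9 bytes.
byte 0: (90 xor 19) xor 43 = 89 xor 43 = ca
byte 1: (3d xor 40) xor 61 = 7d xor 61 = 1c
byte 2: (57 xor 39) xor 69 = 6e xor 69 = 07
byte 3: (f3 xor b2) xor 72 = 41 xor 72 = 33
byte 4: (bc xor 12) xor 6f = ae xor 6f = c1
byte 5: (d7 xor 84) xor 20 = 53 xor 20 = 73
byte 6: (b7 xor cd) xor 65 = 7a xor 65 = 1f
byte 7: (a6 xor 9e) xor 72 = 38 xor 72 = 4a
byte 8: (a9 xor aa) xor 72 = 03 xor 72 = 71

ca 1c 07 33 c1 73 1f 4a 71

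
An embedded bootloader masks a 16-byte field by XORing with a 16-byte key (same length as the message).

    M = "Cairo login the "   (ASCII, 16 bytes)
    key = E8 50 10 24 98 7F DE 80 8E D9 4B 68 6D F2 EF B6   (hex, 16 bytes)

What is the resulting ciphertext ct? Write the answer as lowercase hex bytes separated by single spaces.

ab 31 79 56 f7 5f b2 ef e9 b0 25 48 19 9a 8a 96

XOR is its own inverse, so applying the key byte-wise gives the result directly.
43 xor e8 = ab
61 xor 50 = 31
69 xor 10 = 79
72 xor 24 = 56
6f xor 98 = f7
20 xor 7f = 5f
6c xor de = b2
6f xor 80 = ef
67 xor 8e = e9
69 xor d9 = b0
6e xor 4b = 25
20 xor 68 = 48
74 xor 6d = 19
68 xor f2 = 9a
65 xor ef = 8a
20 xor b6 = 96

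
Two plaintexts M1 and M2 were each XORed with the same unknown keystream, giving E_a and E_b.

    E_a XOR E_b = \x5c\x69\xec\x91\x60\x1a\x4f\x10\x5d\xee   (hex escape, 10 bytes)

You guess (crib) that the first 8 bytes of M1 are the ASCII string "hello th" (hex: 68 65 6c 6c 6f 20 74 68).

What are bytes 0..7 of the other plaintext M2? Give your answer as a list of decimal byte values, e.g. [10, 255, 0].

Since E_a ⊕ E_b = M1 ⊕ M2, XORing with the guessed M1 bytes yields the corresponding M2 bytes: M2 = (E_a ⊕ E_b) ⊕ M1.
byte 0:  92 xor 104 =  52
byte 1: 105 xor 101 =  12
byte 2: 236 xor 108 = 128
byte 3: 145 xor 108 = 253
byte 4:  96 xor 111 =  15
byte 5:  26 xor  32 =  58
byte 6:  79 xor 116 =  59
byte 7:  16 xor 104 = 120

[52, 12, 128, 253, 15, 58, 59, 120]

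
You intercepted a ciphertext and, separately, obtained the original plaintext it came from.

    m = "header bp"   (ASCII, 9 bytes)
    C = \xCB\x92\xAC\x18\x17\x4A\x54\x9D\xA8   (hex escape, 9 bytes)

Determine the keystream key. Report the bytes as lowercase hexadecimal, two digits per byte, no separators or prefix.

Since C = m ⊕ key, XORing both sides with m gives key = m ⊕ C.
01101000 xor 11001011 = 10100011
01100101 xor 10010010 = 11110111
01100001 xor 10101100 = 11001101
01100100 xor 00011000 = 01111100
01100101 xor 00010111 = 01110010
01110010 xor 01001010 = 00111000
00100000 xor 01010100 = 01110100
01100010 xor 10011101 = 11111111
01110000 xor 10101000 = 11011000

a3f7cd7c723874ffd8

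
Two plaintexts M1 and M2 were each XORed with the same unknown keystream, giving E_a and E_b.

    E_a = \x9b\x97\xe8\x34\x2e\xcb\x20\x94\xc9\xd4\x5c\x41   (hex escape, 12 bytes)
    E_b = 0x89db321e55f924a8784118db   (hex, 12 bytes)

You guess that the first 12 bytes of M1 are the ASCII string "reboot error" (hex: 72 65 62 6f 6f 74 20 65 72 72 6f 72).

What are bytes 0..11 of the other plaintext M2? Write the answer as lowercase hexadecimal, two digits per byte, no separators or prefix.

6029b84514462459c3e72be8

First, E_a ⊕ E_b = (M1 ⊕ K) ⊕ (M2 ⊕ K) = M1 ⊕ M2, so the key drops out. Then M2 = (M1 ⊕ M2) ⊕ M1 over the first 12 bytes.
byte 0: (9b ⊕ 89) ⊕ 72 = 12 ⊕ 72 = 60
byte 1: (97 ⊕ db) ⊕ 65 = 4c ⊕ 65 = 29
byte 2: (e8 ⊕ 32) ⊕ 62 = da ⊕ 62 = b8
byte 3: (34 ⊕ 1e) ⊕ 6f = 2a ⊕ 6f = 45
byte 4: (2e ⊕ 55) ⊕ 6f = 7b ⊕ 6f = 14
byte 5: (cb ⊕ f9) ⊕ 74 = 32 ⊕ 74 = 46
byte 6: (20 ⊕ 24) ⊕ 20 = 04 ⊕ 20 = 24
byte 7: (94 ⊕ a8) ⊕ 65 = 3c ⊕ 65 = 59
byte 8: (c9 ⊕ 78) ⊕ 72 = b1 ⊕ 72 = c3
byte 9: (d4 ⊕ 41) ⊕ 72 = 95 ⊕ 72 = e7
byte 10: (5c ⊕ 18) ⊕ 6f = 44 ⊕ 6f = 2b
byte 11: (41 ⊕ db) ⊕ 72 = 9a ⊕ 72 = e8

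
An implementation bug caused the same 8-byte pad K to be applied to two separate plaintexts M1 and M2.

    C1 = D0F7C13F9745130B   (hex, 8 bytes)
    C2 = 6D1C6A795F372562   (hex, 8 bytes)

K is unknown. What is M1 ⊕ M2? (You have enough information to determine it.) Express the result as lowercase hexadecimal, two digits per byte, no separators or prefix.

C1 ⊕ C2 = (M1 ⊕ K) ⊕ (M2 ⊕ K) = M1 ⊕ M2 — the shared key cancels under XOR.
byte 0: d0 XOR 6d = bd
byte 1: f7 XOR 1c = eb
byte 2: c1 XOR 6a = ab
byte 3: 3f XOR 79 = 46
byte 4: 97 XOR 5f = c8
byte 5: 45 XOR 37 = 72
byte 6: 13 XOR 25 = 36
byte 7: 0b XOR 62 = 69

bdebab46c8723669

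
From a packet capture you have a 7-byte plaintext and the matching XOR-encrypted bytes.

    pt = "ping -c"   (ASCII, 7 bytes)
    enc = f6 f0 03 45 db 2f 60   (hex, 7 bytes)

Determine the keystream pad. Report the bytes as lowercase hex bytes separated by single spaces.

86 99 6d 22 fb 02 03

Since enc = pt ⊕ pad, XORing both sides with pt gives pad = pt ⊕ enc.
112 xor 246 = 134
105 xor 240 = 153
110 xor   3 = 109
103 xor  69 =  34
 32 xor 219 = 251
 45 xor  47 =   2
 99 xor  96 =   3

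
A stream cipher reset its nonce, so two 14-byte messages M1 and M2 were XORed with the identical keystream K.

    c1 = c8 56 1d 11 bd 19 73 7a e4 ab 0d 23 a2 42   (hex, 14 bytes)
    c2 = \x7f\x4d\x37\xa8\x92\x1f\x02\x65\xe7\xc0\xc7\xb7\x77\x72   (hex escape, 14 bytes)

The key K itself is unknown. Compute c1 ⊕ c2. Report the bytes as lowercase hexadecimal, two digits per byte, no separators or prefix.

b71b2ab92f06711f036bca94d530

c1 ⊕ c2 = (M1 ⊕ K) ⊕ (M2 ⊕ K) = M1 ⊕ M2 — the shared key cancels under XOR.
200 ^ 127 = 183
 86 ^  77 =  27
 29 ^  55 =  42
 17 ^ 168 = 185
189 ^ 146 =  47
 25 ^  31 =   6
115 ^   2 = 113
122 ^ 101 =  31
228 ^ 231 =   3
171 ^ 192 = 107
 13 ^ 199 = 202
 35 ^ 183 = 148
162 ^ 119 = 213
 66 ^ 114 =  48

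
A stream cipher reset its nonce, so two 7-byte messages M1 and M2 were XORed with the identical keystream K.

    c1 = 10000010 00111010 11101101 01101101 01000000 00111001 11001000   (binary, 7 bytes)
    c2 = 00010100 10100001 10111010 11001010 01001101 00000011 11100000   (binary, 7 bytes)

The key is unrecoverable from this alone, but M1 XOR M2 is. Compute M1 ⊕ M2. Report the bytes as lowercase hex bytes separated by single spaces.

c1 ⊕ c2 = (M1 ⊕ K) ⊕ (M2 ⊕ K) = M1 ⊕ M2 — the shared key cancels under XOR.
10000010 xor 00010100 = 10010110
00111010 xor 10100001 = 10011011
11101101 xor 10111010 = 01010111
01101101 xor 11001010 = 10100111
01000000 xor 01001101 = 00001101
00111001 xor 00000011 = 00111010
11001000 xor 11100000 = 00101000

96 9b 57 a7 0d 3a 28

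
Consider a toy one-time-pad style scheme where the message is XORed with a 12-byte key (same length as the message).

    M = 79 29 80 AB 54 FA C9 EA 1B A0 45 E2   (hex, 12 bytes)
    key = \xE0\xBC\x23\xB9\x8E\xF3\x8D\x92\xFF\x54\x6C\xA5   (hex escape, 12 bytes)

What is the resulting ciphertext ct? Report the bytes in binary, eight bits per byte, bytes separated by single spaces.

79 XOR e0 = 99
29 XOR bc = 95
80 XOR 23 = a3
ab XOR b9 = 12
54 XOR 8e = da
fa XOR f3 = 09
c9 XOR 8d = 44
ea XOR 92 = 78
1b XOR ff = e4
a0 XOR 54 = f4
45 XOR 6c = 29
e2 XOR a5 = 47

10011001 10010101 10100011 00010010 11011010 00001001 01000100 01111000 11100100 11110100 00101001 01000111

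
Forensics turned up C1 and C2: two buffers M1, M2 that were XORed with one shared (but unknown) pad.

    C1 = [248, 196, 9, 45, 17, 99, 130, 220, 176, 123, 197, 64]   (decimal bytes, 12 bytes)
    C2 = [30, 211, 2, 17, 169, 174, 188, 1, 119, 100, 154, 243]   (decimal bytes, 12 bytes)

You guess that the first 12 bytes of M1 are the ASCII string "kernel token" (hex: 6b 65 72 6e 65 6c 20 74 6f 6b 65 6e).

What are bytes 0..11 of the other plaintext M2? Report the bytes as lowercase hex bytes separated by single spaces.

First, C1 ⊕ C2 = (M1 ⊕ K) ⊕ (M2 ⊕ K) = M1 ⊕ M2, so the key drops out. Then M2 = (M1 ⊕ M2) ⊕ M1 over the first 12 bytes.
byte 0: (f8 XOR 1e) XOR 6b = e6 XOR 6b = 8d
byte 1: (c4 XOR d3) XOR 65 = 17 XOR 65 = 72
byte 2: (09 XOR 02) XOR 72 = 0b XOR 72 = 79
byte 3: (2d XOR 11) XOR 6e = 3c XOR 6e = 52
byte 4: (11 XOR a9) XOR 65 = b8 XOR 65 = dd
byte 5: (63 XOR ae) XOR 6c = cd XOR 6c = a1
byte 6: (82 XOR bc) XOR 20 = 3e XOR 20 = 1e
byte 7: (dc XOR 01) XOR 74 = dd XOR 74 = a9
byte 8: (b0 XOR 77) XOR 6f = c7 XOR 6f = a8
byte 9: (7b XOR 64) XOR 6b = 1f XOR 6b = 74
byte 10: (c5 XOR 9a) XOR 65 = 5f XOR 65 = 3a
byte 11: (40 XOR f3) XOR 6e = b3 XOR 6e = dd

8d 72 79 52 dd a1 1e a9 a8 74 3a dd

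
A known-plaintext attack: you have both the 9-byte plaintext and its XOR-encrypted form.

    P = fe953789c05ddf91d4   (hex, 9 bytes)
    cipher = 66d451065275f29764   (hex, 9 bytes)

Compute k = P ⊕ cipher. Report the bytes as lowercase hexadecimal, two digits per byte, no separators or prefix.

9841668f92282d06b0

Since cipher = P ⊕ k, XORing both sides with P gives k = P ⊕ cipher.
254 xor 102 = 152
149 xor 212 =  65
 55 xor  81 = 102
137 xor   6 = 143
192 xor  82 = 146
 93 xor 117 =  40
223 xor 242 =  45
145 xor 151 =   6
212 xor 100 = 176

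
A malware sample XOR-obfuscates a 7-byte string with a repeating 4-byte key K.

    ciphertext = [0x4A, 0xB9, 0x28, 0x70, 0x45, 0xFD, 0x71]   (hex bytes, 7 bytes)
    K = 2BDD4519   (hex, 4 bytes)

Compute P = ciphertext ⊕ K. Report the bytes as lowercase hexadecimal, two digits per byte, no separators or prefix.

61646d696e2034

The 4-byte key repeats, so the effective keystream is 2b dd 45 19 2b dd 45.
byte 0:  74 xor  43 =  97
byte 1: 185 xor 221 = 100
byte 2:  40 xor  69 = 109
byte 3: 112 xor  25 = 105
byte 4:  69 xor  43 = 110
byte 5: 253 xor 221 =  32
byte 6: 113 xor  69 =  52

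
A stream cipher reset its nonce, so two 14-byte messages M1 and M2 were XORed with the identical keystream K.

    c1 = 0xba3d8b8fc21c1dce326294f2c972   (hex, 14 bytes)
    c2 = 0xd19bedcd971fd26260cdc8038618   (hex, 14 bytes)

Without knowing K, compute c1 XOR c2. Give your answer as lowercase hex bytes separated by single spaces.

6b a6 66 42 55 03 cf ac 52 af 5c f1 4f 6a

c1 ⊕ c2 = (M1 ⊕ K) ⊕ (M2 ⊕ K) = M1 ⊕ M2 — the shared key cancels under XOR.
ba ⊕ d1 = 6b
3d ⊕ 9b = a6
8b ⊕ ed = 66
8f ⊕ cd = 42
c2 ⊕ 97 = 55
1c ⊕ 1f = 03
1d ⊕ d2 = cf
ce ⊕ 62 = ac
32 ⊕ 60 = 52
62 ⊕ cd = af
94 ⊕ c8 = 5c
f2 ⊕ 03 = f1
c9 ⊕ 86 = 4f
72 ⊕ 18 = 6a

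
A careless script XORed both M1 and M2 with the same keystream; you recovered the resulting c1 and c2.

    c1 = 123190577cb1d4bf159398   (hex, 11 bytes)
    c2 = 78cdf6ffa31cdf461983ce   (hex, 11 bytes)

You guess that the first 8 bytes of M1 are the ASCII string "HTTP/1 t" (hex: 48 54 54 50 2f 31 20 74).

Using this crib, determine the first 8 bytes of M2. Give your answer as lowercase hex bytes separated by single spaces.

22 a8 32 f8 f0 9c 2b 8d

First, c1 ⊕ c2 = (M1 ⊕ K) ⊕ (M2 ⊕ K) = M1 ⊕ M2, so the key drops out. Then M2 = (M1 ⊕ M2) ⊕ M1 over the first 8 bytes.
byte 0: (12 ^ 78) ^ 48 = 6a ^ 48 = 22
byte 1: (31 ^ cd) ^ 54 = fc ^ 54 = a8
byte 2: (90 ^ f6) ^ 54 = 66 ^ 54 = 32
byte 3: (57 ^ ff) ^ 50 = a8 ^ 50 = f8
byte 4: (7c ^ a3) ^ 2f = df ^ 2f = f0
byte 5: (b1 ^ 1c) ^ 31 = ad ^ 31 = 9c
byte 6: (d4 ^ df) ^ 20 = 0b ^ 20 = 2b
byte 7: (bf ^ 46) ^ 74 = f9 ^ 74 = 8d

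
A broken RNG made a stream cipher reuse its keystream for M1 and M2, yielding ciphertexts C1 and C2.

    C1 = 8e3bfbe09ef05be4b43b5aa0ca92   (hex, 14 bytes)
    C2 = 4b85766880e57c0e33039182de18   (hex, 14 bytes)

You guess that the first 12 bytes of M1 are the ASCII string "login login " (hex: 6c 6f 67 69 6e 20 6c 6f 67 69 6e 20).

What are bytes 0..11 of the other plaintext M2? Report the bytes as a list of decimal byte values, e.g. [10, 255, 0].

First, C1 ⊕ C2 = (M1 ⊕ K) ⊕ (M2 ⊕ K) = M1 ⊕ M2, so the key drops out. Then M2 = (M1 ⊕ M2) ⊕ M1 over the first 12 bytes.
byte 0: (8e ⊕ 4b) ⊕ 6c = c5 ⊕ 6c = a9
byte 1: (3b ⊕ 85) ⊕ 6f = be ⊕ 6f = d1
byte 2: (fb ⊕ 76) ⊕ 67 = 8d ⊕ 67 = ea
byte 3: (e0 ⊕ 68) ⊕ 69 = 88 ⊕ 69 = e1
byte 4: (9e ⊕ 80) ⊕ 6e = 1e ⊕ 6e = 70
byte 5: (f0 ⊕ e5) ⊕ 20 = 15 ⊕ 20 = 35
byte 6: (5b ⊕ 7c) ⊕ 6c = 27 ⊕ 6c = 4b
byte 7: (e4 ⊕ 0e) ⊕ 6f = ea ⊕ 6f = 85
byte 8: (b4 ⊕ 33) ⊕ 67 = 87 ⊕ 67 = e0
byte 9: (3b ⊕ 03) ⊕ 69 = 38 ⊕ 69 = 51
byte 10: (5a ⊕ 91) ⊕ 6e = cb ⊕ 6e = a5
byte 11: (a0 ⊕ 82) ⊕ 20 = 22 ⊕ 20 = 02

[169, 209, 234, 225, 112, 53, 75, 133, 224, 81, 165, 2]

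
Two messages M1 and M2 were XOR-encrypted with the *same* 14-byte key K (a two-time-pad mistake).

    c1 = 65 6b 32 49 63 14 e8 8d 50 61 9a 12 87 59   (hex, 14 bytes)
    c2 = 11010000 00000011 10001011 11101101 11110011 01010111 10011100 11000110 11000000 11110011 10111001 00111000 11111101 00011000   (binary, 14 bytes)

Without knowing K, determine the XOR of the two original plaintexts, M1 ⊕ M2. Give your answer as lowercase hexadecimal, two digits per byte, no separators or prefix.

b568b9a49043744b9092232a7a41

c1 ⊕ c2 = (M1 ⊕ K) ⊕ (M2 ⊕ K) = M1 ⊕ M2 — the shared key cancels under XOR.
byte 0: 65 ^ d0 = b5
byte 1: 6b ^ 03 = 68
byte 2: 32 ^ 8b = b9
byte 3: 49 ^ ed = a4
byte 4: 63 ^ f3 = 90
byte 5: 14 ^ 57 = 43
byte 6: e8 ^ 9c = 74
byte 7: 8d ^ c6 = 4b
byte 8: 50 ^ c0 = 90
byte 9: 61 ^ f3 = 92
byte 10: 9a ^ b9 = 23
byte 11: 12 ^ 38 = 2a
byte 12: 87 ^ fd = 7a
byte 13: 59 ^ 18 = 41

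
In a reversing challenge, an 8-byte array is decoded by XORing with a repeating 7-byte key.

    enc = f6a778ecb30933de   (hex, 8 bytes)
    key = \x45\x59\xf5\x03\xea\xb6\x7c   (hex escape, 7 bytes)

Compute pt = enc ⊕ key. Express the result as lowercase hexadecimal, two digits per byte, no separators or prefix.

b3fe8def59bf4f9b

The 7-byte key repeats, so the effective keystream is 45 59 f5 03 ea b6 7c 45.
byte 0: 11110110 XOR 01000101 = 10110011
byte 1: 10100111 XOR 01011001 = 11111110
byte 2: 01111000 XOR 11110101 = 10001101
byte 3: 11101100 XOR 00000011 = 11101111
byte 4: 10110011 XOR 11101010 = 01011001
byte 5: 00001001 XOR 10110110 = 10111111
byte 6: 00110011 XOR 01111100 = 01001111
byte 7: 11011110 XOR 01000101 = 10011011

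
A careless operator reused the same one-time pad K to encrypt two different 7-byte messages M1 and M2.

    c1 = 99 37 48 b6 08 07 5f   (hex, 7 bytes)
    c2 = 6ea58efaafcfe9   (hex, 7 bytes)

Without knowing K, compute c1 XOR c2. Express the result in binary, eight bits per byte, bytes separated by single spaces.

c1 ⊕ c2 = (M1 ⊕ K) ⊕ (M2 ⊕ K) = M1 ⊕ M2 — the shared key cancels under XOR.
byte 0: 99 xor 6e = f7
byte 1: 37 xor a5 = 92
byte 2: 48 xor 8e = c6
byte 3: b6 xor fa = 4c
byte 4: 08 xor af = a7
byte 5: 07 xor cf = c8
byte 6: 5f xor e9 = b6

11110111 10010010 11000110 01001100 10100111 11001000 10110110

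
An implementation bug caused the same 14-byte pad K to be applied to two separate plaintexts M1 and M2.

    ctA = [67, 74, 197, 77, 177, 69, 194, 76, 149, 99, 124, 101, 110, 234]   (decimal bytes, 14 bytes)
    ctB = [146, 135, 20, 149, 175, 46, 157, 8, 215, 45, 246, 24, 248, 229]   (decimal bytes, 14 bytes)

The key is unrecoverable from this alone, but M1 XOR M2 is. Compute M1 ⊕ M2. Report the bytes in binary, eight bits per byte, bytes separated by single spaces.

11010001 11001101 11010001 11011000 00011110 01101011 01011111 01000100 01000010 01001110 10001010 01111101 10010110 00001111

ctA ⊕ ctB = (M1 ⊕ K) ⊕ (M2 ⊕ K) = M1 ⊕ M2 — the shared key cancels under XOR.
byte 0: 43 ^ 92 = d1
byte 1: 4a ^ 87 = cd
byte 2: c5 ^ 14 = d1
byte 3: 4d ^ 95 = d8
byte 4: b1 ^ af = 1e
byte 5: 45 ^ 2e = 6b
byte 6: c2 ^ 9d = 5f
byte 7: 4c ^ 08 = 44
byte 8: 95 ^ d7 = 42
byte 9: 63 ^ 2d = 4e
byte 10: 7c ^ f6 = 8a
byte 11: 65 ^ 18 = 7d
byte 12: 6e ^ f8 = 96
byte 13: ea ^ e5 = 0f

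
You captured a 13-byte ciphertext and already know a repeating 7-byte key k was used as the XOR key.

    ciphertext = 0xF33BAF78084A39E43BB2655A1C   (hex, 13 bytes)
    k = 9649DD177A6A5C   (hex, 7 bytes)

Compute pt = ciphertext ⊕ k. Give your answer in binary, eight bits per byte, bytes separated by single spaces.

The 7-byte key repeats, so the effective keystream is 96 49 dd 17 7a 6a 5c 96 49 dd 17 7a 6a.
byte 0: f3 ⊕ 96 = 65
byte 1: 3b ⊕ 49 = 72
byte 2: af ⊕ dd = 72
byte 3: 78 ⊕ 17 = 6f
byte 4: 08 ⊕ 7a = 72
byte 5: 4a ⊕ 6a = 20
byte 6: 39 ⊕ 5c = 65
byte 7: e4 ⊕ 96 = 72
byte 8: 3b ⊕ 49 = 72
byte 9: b2 ⊕ dd = 6f
byte 10: 65 ⊕ 17 = 72
byte 11: 5a ⊕ 7a = 20
byte 12: 1c ⊕ 6a = 76

01100101 01110010 01110010 01101111 01110010 00100000 01100101 01110010 01110010 01101111 01110010 00100000 01110110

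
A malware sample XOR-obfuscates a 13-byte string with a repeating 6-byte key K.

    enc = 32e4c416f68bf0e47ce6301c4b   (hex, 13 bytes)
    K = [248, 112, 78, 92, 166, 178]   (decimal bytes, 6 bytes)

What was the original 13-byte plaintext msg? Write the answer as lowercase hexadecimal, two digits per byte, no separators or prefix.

ca948a4a5039089432ba96aeb3

The 6-byte key repeats, so the effective keystream is f8 70 4e 5c a6 b2 f8 70 4e 5c a6 b2 f8.
byte 0: 32 ^ f8 = ca
byte 1: e4 ^ 70 = 94
byte 2: c4 ^ 4e = 8a
byte 3: 16 ^ 5c = 4a
byte 4: f6 ^ a6 = 50
byte 5: 8b ^ b2 = 39
byte 6: f0 ^ f8 = 08
byte 7: e4 ^ 70 = 94
byte 8: 7c ^ 4e = 32
byte 9: e6 ^ 5c = ba
byte 10: 30 ^ a6 = 96
byte 11: 1c ^ b2 = ae
byte 12: 4b ^ f8 = b3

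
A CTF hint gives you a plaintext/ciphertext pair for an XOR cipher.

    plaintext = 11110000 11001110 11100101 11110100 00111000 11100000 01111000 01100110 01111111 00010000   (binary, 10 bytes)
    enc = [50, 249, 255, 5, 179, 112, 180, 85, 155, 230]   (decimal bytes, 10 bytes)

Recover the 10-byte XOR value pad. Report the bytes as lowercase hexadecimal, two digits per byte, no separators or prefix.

c2371af18b90cc33e4f6

Since enc = plaintext ⊕ pad, XORing both sides with plaintext gives pad = plaintext ⊕ enc.
11110000 ⊕ 00110010 = 11000010
11001110 ⊕ 11111001 = 00110111
11100101 ⊕ 11111111 = 00011010
11110100 ⊕ 00000101 = 11110001
00111000 ⊕ 10110011 = 10001011
11100000 ⊕ 01110000 = 10010000
01111000 ⊕ 10110100 = 11001100
01100110 ⊕ 01010101 = 00110011
01111111 ⊕ 10011011 = 11100100
00010000 ⊕ 11100110 = 11110110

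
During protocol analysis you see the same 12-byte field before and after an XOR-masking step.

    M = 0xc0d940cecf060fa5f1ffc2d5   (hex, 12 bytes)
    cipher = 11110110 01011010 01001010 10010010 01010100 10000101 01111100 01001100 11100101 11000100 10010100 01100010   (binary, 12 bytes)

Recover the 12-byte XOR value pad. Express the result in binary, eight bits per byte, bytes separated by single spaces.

00110110 10000011 00001010 01011100 10011011 10000011 01110011 11101001 00010100 00111011 01010110 10110111

Since cipher = M ⊕ pad, XORing both sides with M gives pad = M ⊕ cipher.
byte 0: c0 ^ f6 = 36
byte 1: d9 ^ 5a = 83
byte 2: 40 ^ 4a = 0a
byte 3: ce ^ 92 = 5c
byte 4: cf ^ 54 = 9b
byte 5: 06 ^ 85 = 83
byte 6: 0f ^ 7c = 73
byte 7: a5 ^ 4c = e9
byte 8: f1 ^ e5 = 14
byte 9: ff ^ c4 = 3b
byte 10: c2 ^ 94 = 56
byte 11: d5 ^ 62 = b7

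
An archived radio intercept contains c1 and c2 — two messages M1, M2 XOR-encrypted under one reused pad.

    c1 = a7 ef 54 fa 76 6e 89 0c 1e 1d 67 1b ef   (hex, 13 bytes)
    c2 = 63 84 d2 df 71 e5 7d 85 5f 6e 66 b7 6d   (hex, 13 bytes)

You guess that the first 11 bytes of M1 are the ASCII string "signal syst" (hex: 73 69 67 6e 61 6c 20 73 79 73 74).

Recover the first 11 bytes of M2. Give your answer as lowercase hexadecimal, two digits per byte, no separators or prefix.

b702e14b66e7d4fa380075

First, c1 ⊕ c2 = (M1 ⊕ K) ⊕ (M2 ⊕ K) = M1 ⊕ M2, so the key drops out. Then M2 = (M1 ⊕ M2) ⊕ M1 over the first 11 bytes.
byte 0: (a7 XOR 63) XOR 73 = c4 XOR 73 = b7
byte 1: (ef XOR 84) XOR 69 = 6b XOR 69 = 02
byte 2: (54 XOR d2) XOR 67 = 86 XOR 67 = e1
byte 3: (fa XOR df) XOR 6e = 25 XOR 6e = 4b
byte 4: (76 XOR 71) XOR 61 = 07 XOR 61 = 66
byte 5: (6e XOR e5) XOR 6c = 8b XOR 6c = e7
byte 6: (89 XOR 7d) XOR 20 = f4 XOR 20 = d4
byte 7: (0c XOR 85) XOR 73 = 89 XOR 73 = fa
byte 8: (1e XOR 5f) XOR 79 = 41 XOR 79 = 38
byte 9: (1d XOR 6e) XOR 73 = 73 XOR 73 = 00
byte 10: (67 XOR 66) XOR 74 = 01 XOR 74 = 75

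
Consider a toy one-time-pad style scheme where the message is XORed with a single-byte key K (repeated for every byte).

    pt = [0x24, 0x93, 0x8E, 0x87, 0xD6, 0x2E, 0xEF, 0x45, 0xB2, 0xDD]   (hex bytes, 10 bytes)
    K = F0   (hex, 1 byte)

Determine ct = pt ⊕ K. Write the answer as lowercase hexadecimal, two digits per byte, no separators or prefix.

d4637e7726de1fb5422d

The 1-byte key repeats, so the effective keystream is f0 f0 f0 f0 f0 f0 f0 f0 f0 f0.
byte 0: 24 ⊕ f0 = d4
byte 1: 93 ⊕ f0 = 63
byte 2: 8e ⊕ f0 = 7e
byte 3: 87 ⊕ f0 = 77
byte 4: d6 ⊕ f0 = 26
byte 5: 2e ⊕ f0 = de
byte 6: ef ⊕ f0 = 1f
byte 7: 45 ⊕ f0 = b5
byte 8: b2 ⊕ f0 = 42
byte 9: dd ⊕ f0 = 2d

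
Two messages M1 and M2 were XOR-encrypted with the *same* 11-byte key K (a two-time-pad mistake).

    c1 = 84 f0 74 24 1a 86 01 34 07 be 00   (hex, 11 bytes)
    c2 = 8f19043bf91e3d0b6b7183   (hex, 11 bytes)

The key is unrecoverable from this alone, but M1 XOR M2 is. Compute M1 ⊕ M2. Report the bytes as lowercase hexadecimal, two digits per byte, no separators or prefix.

0be9701fe3983c3f6ccf83

c1 ⊕ c2 = (M1 ⊕ K) ⊕ (M2 ⊕ K) = M1 ⊕ M2 — the shared key cancels under XOR.
84 ^ 8f = 0b
f0 ^ 19 = e9
74 ^ 04 = 70
24 ^ 3b = 1f
1a ^ f9 = e3
86 ^ 1e = 98
01 ^ 3d = 3c
34 ^ 0b = 3f
07 ^ 6b = 6c
be ^ 71 = cf
00 ^ 83 = 83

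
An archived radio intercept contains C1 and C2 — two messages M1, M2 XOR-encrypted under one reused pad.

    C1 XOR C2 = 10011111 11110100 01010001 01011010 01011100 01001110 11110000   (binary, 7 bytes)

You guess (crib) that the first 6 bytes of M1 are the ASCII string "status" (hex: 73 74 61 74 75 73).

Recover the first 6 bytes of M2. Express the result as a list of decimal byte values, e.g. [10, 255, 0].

[236, 128, 48, 46, 41, 61]

Since C1 ⊕ C2 = M1 ⊕ M2, XORing with the guessed M1 bytes yields the corresponding M2 bytes: M2 = (C1 ⊕ C2) ⊕ M1.
10011111 ^ 01110011 = 11101100
11110100 ^ 01110100 = 10000000
01010001 ^ 01100001 = 00110000
01011010 ^ 01110100 = 00101110
01011100 ^ 01110101 = 00101001
01001110 ^ 01110011 = 00111101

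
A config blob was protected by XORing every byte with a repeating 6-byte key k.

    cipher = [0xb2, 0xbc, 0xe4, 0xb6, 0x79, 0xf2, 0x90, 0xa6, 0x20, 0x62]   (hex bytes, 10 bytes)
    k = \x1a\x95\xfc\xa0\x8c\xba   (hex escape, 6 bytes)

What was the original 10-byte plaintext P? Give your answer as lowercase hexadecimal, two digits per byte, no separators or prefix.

The 6-byte key repeats, so the effective keystream is 1a 95 fc a0 8c ba 1a 95 fc a0.
byte 0: b2 xor 1a = a8
byte 1: bc xor 95 = 29
byte 2: e4 xor fc = 18
byte 3: b6 xor a0 = 16
byte 4: 79 xor 8c = f5
byte 5: f2 xor ba = 48
byte 6: 90 xor 1a = 8a
byte 7: a6 xor 95 = 33
byte 8: 20 xor fc = dc
byte 9: 62 xor a0 = c2

a8291816f5488a33dcc2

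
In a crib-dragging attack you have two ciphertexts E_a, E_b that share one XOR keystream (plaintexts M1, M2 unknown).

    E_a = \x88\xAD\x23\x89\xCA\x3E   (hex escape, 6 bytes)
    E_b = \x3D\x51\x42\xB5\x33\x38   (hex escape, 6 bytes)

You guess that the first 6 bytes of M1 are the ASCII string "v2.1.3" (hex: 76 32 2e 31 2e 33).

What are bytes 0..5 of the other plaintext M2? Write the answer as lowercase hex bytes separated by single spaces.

First, E_a ⊕ E_b = (M1 ⊕ K) ⊕ (M2 ⊕ K) = M1 ⊕ M2, so the key drops out. Then M2 = (M1 ⊕ M2) ⊕ M1 over the first 6 bytes.
byte 0: (88 xor 3d) xor 76 = b5 xor 76 = c3
byte 1: (ad xor 51) xor 32 = fc xor 32 = ce
byte 2: (23 xor 42) xor 2e = 61 xor 2e = 4f
byte 3: (89 xor b5) xor 31 = 3c xor 31 = 0d
byte 4: (ca xor 33) xor 2e = f9 xor 2e = d7
byte 5: (3e xor 38) xor 33 = 06 xor 33 = 35

c3 ce 4f 0d d7 35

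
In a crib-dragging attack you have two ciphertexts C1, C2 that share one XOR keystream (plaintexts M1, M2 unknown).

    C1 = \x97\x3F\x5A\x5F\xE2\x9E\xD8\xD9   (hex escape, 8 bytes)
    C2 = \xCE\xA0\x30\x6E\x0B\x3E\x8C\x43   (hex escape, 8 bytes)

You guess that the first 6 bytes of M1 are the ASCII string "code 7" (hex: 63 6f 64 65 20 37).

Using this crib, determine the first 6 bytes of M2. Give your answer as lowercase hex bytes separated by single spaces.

3a f0 0e 54 c9 97

First, C1 ⊕ C2 = (M1 ⊕ K) ⊕ (M2 ⊕ K) = M1 ⊕ M2, so the key drops out. Then M2 = (M1 ⊕ M2) ⊕ M1 over the first 6 bytes.
byte 0: (97 xor ce) xor 63 = 59 xor 63 = 3a
byte 1: (3f xor a0) xor 6f = 9f xor 6f = f0
byte 2: (5a xor 30) xor 64 = 6a xor 64 = 0e
byte 3: (5f xor 6e) xor 65 = 31 xor 65 = 54
byte 4: (e2 xor 0b) xor 20 = e9 xor 20 = c9
byte 5: (9e xor 3e) xor 37 = a0 xor 37 = 97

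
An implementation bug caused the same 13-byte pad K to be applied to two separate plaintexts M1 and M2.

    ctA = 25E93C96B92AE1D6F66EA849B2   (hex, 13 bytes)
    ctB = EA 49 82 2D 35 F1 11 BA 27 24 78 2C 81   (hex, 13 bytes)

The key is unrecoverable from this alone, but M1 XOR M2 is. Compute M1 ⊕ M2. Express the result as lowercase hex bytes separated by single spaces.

cf a0 be bb 8c db f0 6c d1 4a d0 65 33

ctA ⊕ ctB = (M1 ⊕ K) ⊕ (M2 ⊕ K) = M1 ⊕ M2 — the shared key cancels under XOR.
25 XOR ea = cf
e9 XOR 49 = a0
3c XOR 82 = be
96 XOR 2d = bb
b9 XOR 35 = 8c
2a XOR f1 = db
e1 XOR 11 = f0
d6 XOR ba = 6c
f6 XOR 27 = d1
6e XOR 24 = 4a
a8 XOR 78 = d0
49 XOR 2c = 65
b2 XOR 81 = 33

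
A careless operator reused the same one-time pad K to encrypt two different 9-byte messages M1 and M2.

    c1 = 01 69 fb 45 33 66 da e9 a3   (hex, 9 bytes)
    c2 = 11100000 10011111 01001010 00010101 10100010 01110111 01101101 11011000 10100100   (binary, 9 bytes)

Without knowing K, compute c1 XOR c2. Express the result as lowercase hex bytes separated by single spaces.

e1 f6 b1 50 91 11 b7 31 07

c1 ⊕ c2 = (M1 ⊕ K) ⊕ (M2 ⊕ K) = M1 ⊕ M2 — the shared key cancels under XOR.
byte 0:   1 XOR 224 = 225
byte 1: 105 XOR 159 = 246
byte 2: 251 XOR  74 = 177
byte 3:  69 XOR  21 =  80
byte 4:  51 XOR 162 = 145
byte 5: 102 XOR 119 =  17
byte 6: 218 XOR 109 = 183
byte 7: 233 XOR 216 =  49
byte 8: 163 XOR 164 =   7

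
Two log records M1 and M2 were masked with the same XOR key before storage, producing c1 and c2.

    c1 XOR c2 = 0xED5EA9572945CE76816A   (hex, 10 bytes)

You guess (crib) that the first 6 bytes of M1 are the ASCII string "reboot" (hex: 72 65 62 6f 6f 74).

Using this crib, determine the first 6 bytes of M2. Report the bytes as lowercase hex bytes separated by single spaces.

9f 3b cb 38 46 31

Since c1 ⊕ c2 = M1 ⊕ M2, XORing with the guessed M1 bytes yields the corresponding M2 bytes: M2 = (c1 ⊕ c2) ⊕ M1.
11101101 XOR 01110010 = 10011111
01011110 XOR 01100101 = 00111011
10101001 XOR 01100010 = 11001011
01010111 XOR 01101111 = 00111000
00101001 XOR 01101111 = 01000110
01000101 XOR 01110100 = 00110001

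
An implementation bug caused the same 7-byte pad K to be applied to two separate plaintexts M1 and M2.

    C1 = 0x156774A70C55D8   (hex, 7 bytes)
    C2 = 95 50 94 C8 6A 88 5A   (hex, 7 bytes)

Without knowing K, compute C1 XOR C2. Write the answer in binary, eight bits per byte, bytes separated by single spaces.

C1 ⊕ C2 = (M1 ⊕ K) ⊕ (M2 ⊕ K) = M1 ⊕ M2 — the shared key cancels under XOR.
byte 0: 15 ⊕ 95 = 80
byte 1: 67 ⊕ 50 = 37
byte 2: 74 ⊕ 94 = e0
byte 3: a7 ⊕ c8 = 6f
byte 4: 0c ⊕ 6a = 66
byte 5: 55 ⊕ 88 = dd
byte 6: d8 ⊕ 5a = 82

10000000 00110111 11100000 01101111 01100110 11011101 10000010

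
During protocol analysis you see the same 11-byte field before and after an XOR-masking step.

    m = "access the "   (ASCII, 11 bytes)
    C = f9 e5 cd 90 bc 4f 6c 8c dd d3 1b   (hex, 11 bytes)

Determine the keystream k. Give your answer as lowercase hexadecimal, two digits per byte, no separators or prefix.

9886aef5cf3c4cf8b5b63b

Since C = m ⊕ k, XORing both sides with m gives k = m ⊕ C.
01100001 ⊕ 11111001 = 10011000
01100011 ⊕ 11100101 = 10000110
01100011 ⊕ 11001101 = 10101110
01100101 ⊕ 10010000 = 11110101
01110011 ⊕ 10111100 = 11001111
01110011 ⊕ 01001111 = 00111100
00100000 ⊕ 01101100 = 01001100
01110100 ⊕ 10001100 = 11111000
01101000 ⊕ 11011101 = 10110101
01100101 ⊕ 11010011 = 10110110
00100000 ⊕ 00011011 = 00111011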